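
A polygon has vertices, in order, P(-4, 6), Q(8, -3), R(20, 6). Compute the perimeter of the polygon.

54

|PQ| = √((12)² + (-9)²) = √225 = 15
|QR| = √((12)² + (9)²) = √225 = 15
|RP| = √((-24)² + (0)²) = √576 = 24
Perimeter = 15 + 15 + 24 = 54.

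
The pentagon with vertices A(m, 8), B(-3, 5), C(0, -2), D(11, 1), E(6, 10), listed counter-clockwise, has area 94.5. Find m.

3

Write out the shoelace sum; only the two edges meeting at A involve m:
2·Area = [(6·8 − m·10) + (m·5 − (-3)·8)] + 132
       = -5·m + 204 = 189
⇒ m = 3.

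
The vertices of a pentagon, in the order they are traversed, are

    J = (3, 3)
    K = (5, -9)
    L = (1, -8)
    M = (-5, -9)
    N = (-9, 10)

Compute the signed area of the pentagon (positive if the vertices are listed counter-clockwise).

Apply the surveyor's formula: 2A = Σ (x_i·y_{i+1} − x_{i+1}·y_i), indices taken mod 5.
J→K: (3)(-9) − (5)(3) = -42
K→L: (5)(-8) − (1)(-9) = -31
L→M: (1)(-9) − (-5)(-8) = -49
M→N: (-5)(10) − (-9)(-9) = -131
N→J: (-9)(3) − (3)(10) = -57
Σ = -310
Signed area = Σ/2 = -155 (negative ⇒ clockwise traversal).

-155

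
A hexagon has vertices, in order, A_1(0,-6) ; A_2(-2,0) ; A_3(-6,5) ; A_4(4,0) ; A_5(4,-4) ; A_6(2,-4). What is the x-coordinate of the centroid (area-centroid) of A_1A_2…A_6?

28/117

Apply the surveyor's formula. First the cross-terms c_i = x_i·y_{i+1} − x_{i+1}·y_i:
  -12, -10, -20, -16, -8, -12  ⇒  2A = -78, A = -39.
Then Σ (x_i + x_{i+1})·c_i = -56, so x̄ = -56 / (6·(-39)) = 28/117.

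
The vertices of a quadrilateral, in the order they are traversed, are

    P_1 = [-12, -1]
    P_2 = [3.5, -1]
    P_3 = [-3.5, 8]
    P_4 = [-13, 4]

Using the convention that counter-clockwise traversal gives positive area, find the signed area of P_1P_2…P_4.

Σ = (15.5) + (24.5) + (90) + (61) = 191
Signed area = Σ/2 = 95.5 (positive ⇒ counter-clockwise traversal).

95.5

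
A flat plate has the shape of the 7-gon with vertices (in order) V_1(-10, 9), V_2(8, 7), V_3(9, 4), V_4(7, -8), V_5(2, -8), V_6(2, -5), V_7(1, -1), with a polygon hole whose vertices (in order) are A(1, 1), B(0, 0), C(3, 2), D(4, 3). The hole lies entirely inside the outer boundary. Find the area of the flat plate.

151.5

Outer boundary:
Σ = (-142) + (-31) + (-100) + (-40) + (6) + (3) + (-1) = -305
Area = |Σ|/2 = 152.5.
Hole:
Σ = (0) + (0) + (1) + (1) = 2
Area = |Σ|/2 = 1.
Net area = 152.5 − 1 = 151.5.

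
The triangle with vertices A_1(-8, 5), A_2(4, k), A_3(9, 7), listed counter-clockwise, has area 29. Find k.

Write out the shoelace sum; only the two edges meeting at A_2 involve k:
2·Area = [((-8)·k − 4·5) + (4·7 − 9·k)] + 101
       = -17·k + 109 = 58
⇒ k = 3.

3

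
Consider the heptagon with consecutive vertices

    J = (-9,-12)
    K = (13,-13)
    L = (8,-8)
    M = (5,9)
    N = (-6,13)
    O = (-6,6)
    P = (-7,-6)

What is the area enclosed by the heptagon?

327

Apply the shoelace (surveyor's) formula: 2A = Σ (x_i·y_{i+1} − x_{i+1}·y_i), indices taken mod 7.
Cross-terms: 273, 0, 112, 119, 42, 78, 30  ⇒  Σ = 654
Area = |Σ|/2 = 327.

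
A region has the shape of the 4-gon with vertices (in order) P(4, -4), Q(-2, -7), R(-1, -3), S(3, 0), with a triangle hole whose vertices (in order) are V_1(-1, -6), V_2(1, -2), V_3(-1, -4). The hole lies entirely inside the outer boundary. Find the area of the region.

Outer boundary:
Apply the shoelace (surveyor's) formula: 2A = Σ (x_i·y_{i+1} − x_{i+1}·y_i), indices taken mod 4.
Σ = (-36) + (-1) + (9) + (-12) = -40
Area = |Σ|/2 = 20.
Hole:
Apply the shoelace (surveyor's) formula: 2A = Σ (x_i·y_{i+1} − x_{i+1}·y_i), indices taken mod 3.
Cross-terms: 8, -6, 2  ⇒  Σ = 4
Area = |Σ|/2 = 2.
Net area = 20 − 2 = 18.

18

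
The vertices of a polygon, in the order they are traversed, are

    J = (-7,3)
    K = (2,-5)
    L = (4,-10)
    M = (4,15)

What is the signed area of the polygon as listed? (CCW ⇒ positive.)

Σ = (29) + (0) + (100) + (117) = 246
Signed area = Σ/2 = 123 (positive ⇒ counter-clockwise traversal).

123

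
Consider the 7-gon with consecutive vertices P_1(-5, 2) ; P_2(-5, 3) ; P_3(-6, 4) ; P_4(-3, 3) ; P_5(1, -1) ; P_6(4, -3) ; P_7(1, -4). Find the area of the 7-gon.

Apply the shoelace formula: 2A = Σ (x_i·y_{i+1} − x_{i+1}·y_i), indices taken mod 7.
Σ = (-5) + (-2) + (-6) + (0) + (1) + (-13) + (-18) = -43
Area = |Σ|/2 = 21.5.

21.5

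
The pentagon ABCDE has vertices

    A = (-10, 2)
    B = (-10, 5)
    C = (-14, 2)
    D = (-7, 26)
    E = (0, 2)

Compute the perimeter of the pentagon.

68

|AB| = √((0)² + (3)²) = √9 = 3
|BC| = √((-4)² + (-3)²) = √25 = 5
|CD| = √((7)² + (24)²) = √625 = 25
|DE| = √((7)² + (-24)²) = √625 = 25
|EA| = √((-10)² + (0)²) = √100 = 10
Perimeter = 3 + 5 + 25 + 25 + 10 = 68.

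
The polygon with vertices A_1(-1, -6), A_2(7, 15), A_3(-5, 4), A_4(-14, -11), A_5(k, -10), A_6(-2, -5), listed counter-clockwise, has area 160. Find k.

-8

The doubled signed area Σ (x_i y_{i+1} − x_{i+1} y_i) is linear in k.
With k=0 it equals 368; the coefficient of k is 6 (from the two edges through A_5).
So 6·k + 368 = 2·160 = 320 ⇒ k = -8.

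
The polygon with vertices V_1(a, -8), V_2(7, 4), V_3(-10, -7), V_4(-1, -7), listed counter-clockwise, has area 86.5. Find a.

5

The doubled signed area Σ (x_i y_{i+1} − x_{i+1} y_i) is linear in a.
With a=0 it equals 118; the coefficient of a is 11 (from the two edges through V_1).
So 11·a + 118 = 2·86.5 = 173 ⇒ a = 5.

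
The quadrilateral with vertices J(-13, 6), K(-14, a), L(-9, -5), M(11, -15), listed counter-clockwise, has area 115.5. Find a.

-4

Write out the shoelace sum; only the two edges meeting at K involve a:
2·Area = [((-13)·a − (-14)·6) + ((-14)·(-5) − (-9)·a)] + 61
       = -4·a + 215 = 231
⇒ a = -4.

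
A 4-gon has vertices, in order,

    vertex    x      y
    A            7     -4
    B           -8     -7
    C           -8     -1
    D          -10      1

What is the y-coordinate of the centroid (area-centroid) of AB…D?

Apply the shoelace (surveyor's) formula. First the cross-terms c_i = x_i·y_{i+1} − x_{i+1}·y_i:
  -81, -48, -18, 33  ⇒  2A = -114, A = -57.
Then Σ (y_i + y_{i+1})·c_i = 1176, so ȳ = 1176 / (6·(-57)) = -196/57.

-196/57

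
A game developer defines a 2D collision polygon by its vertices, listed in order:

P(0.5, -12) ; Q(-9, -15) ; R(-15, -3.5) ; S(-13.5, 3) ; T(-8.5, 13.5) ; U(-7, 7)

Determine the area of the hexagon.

Apply the surveyor's formula: 2A = Σ (x_i·y_{i+1} − x_{i+1}·y_i), indices taken mod 6.
P→Q: (0.5)(-15) − (-9)(-12) = -115.5
Q→R: (-9)(-3.5) − (-15)(-15) = -193.5
R→S: (-15)(3) − (-13.5)(-3.5) = -92.25
S→T: (-13.5)(13.5) − (-8.5)(3) = -156.75
T→U: (-8.5)(7) − (-7)(13.5) = 35
U→P: (-7)(-12) − (0.5)(7) = 80.5
Σ = -442.5
Area = |Σ|/2 = 221.25.

221.25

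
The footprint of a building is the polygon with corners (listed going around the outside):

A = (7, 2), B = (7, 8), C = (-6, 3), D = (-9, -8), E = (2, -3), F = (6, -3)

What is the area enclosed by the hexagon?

Σ = (42) + (69) + (75) + (43) + (12) + (33) = 274
Area = |Σ|/2 = 137.

137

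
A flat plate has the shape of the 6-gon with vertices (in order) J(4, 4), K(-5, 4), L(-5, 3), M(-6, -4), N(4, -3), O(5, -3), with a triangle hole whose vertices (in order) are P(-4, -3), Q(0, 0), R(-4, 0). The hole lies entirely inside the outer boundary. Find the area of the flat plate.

Outer boundary:
Apply the surveyor's formula: 2A = Σ (x_i·y_{i+1} − x_{i+1}·y_i), indices taken mod 6.
Σ = (36) + (5) + (38) + (34) + (3) + (32) = 148
Area = |Σ|/2 = 74.
Hole:
P→Q: (-4)(0) − (0)(-3) = 0
Q→R: (0)(0) − (-4)(0) = 0
R→P: (-4)(-3) − (-4)(0) = 12
Σ = 12
Area = |Σ|/2 = 6.
Net area = 74 − 6 = 68.

68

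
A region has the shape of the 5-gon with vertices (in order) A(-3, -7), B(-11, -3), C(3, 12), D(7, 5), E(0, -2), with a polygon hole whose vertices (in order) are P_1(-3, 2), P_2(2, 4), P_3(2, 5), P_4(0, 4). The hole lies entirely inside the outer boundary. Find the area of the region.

Outer boundary:
Apply Gauss's area formula: 2A = Σ (x_i·y_{i+1} − x_{i+1}·y_i), indices taken mod 5.
Σ = (-68) + (-123) + (-69) + (-14) + (-6) = -280
Area = |Σ|/2 = 140.
Hole:
Cross-terms: -16, 2, 8, 12  ⇒  Σ = 6
Area = |Σ|/2 = 3.
Net area = 140 − 3 = 137.

137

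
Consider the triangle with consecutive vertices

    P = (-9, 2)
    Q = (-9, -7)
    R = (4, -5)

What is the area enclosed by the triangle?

Cross-terms: 81, 73, -37  ⇒  Σ = 117
Area = |Σ|/2 = 58.5.

58.5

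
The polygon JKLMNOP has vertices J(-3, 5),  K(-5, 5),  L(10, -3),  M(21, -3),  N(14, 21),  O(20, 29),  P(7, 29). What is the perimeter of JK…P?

104

|JK| = √((-2)² + (0)²) = √4 = 2
|KL| = √((15)² + (-8)²) = √289 = 17
|LM| = √((11)² + (0)²) = √121 = 11
|MN| = √((-7)² + (24)²) = √625 = 25
|NO| = √((6)² + (8)²) = √100 = 10
|OP| = √((-13)² + (0)²) = √169 = 13
|PJ| = √((-10)² + (-24)²) = √676 = 26
Perimeter = 2 + 17 + 11 + 25 + 10 + 13 + 26 = 104.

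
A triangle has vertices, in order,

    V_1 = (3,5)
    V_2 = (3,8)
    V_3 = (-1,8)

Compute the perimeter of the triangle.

|V_1V_2| = √((0)² + (3)²) = √9 = 3
|V_2V_3| = √((-4)² + (0)²) = √16 = 4
|V_3V_1| = √((4)² + (-3)²) = √25 = 5
Perimeter = 3 + 4 + 5 = 12.

12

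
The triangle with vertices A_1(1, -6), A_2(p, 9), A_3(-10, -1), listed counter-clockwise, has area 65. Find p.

-6

The doubled signed area Σ (x_i y_{i+1} − x_{i+1} y_i) is linear in p.
With p=0 it equals 160; the coefficient of p is 5 (from the two edges through A_2).
So 5·p + 160 = 2·65 = 130 ⇒ p = -6.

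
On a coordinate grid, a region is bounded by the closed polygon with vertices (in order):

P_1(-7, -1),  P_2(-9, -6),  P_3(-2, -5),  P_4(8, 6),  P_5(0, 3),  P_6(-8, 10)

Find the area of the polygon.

Apply Gauss's area formula: 2A = Σ (x_i·y_{i+1} − x_{i+1}·y_i), indices taken mod 6.
Σ = (33) + (33) + (28) + (24) + (24) + (78) = 220
Area = |Σ|/2 = 110.

110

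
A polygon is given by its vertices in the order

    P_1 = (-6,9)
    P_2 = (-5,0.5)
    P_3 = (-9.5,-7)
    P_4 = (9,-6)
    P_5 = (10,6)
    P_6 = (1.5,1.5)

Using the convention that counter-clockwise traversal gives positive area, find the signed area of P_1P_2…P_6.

172.125

Apply the shoelace (surveyor's) formula: 2A = Σ (x_i·y_{i+1} − x_{i+1}·y_i), indices taken mod 6.
P_1→P_2: (-6)(0.5) − (-5)(9) = 42
P_2→P_3: (-5)(-7) − (-9.5)(0.5) = 39.75
P_3→P_4: (-9.5)(-6) − (9)(-7) = 120
P_4→P_5: (9)(6) − (10)(-6) = 114
P_5→P_6: (10)(1.5) − (1.5)(6) = 6
P_6→P_1: (1.5)(9) − (-6)(1.5) = 22.5
Σ = 344.25
Signed area = Σ/2 = 172.125 (positive ⇒ counter-clockwise traversal).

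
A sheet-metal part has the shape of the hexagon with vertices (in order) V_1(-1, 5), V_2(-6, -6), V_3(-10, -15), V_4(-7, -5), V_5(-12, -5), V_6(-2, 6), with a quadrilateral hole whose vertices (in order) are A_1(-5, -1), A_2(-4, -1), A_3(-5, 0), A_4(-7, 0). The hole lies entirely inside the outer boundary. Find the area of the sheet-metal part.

48.5

Outer boundary:
V_1→V_2: (-1)(-6) − (-6)(5) = 36
V_2→V_3: (-6)(-15) − (-10)(-6) = 30
V_3→V_4: (-10)(-5) − (-7)(-15) = -55
V_4→V_5: (-7)(-5) − (-12)(-5) = -25
V_5→V_6: (-12)(6) − (-2)(-5) = -82
V_6→V_1: (-2)(5) − (-1)(6) = -4
Σ = -100
Area = |Σ|/2 = 50.
Hole:
Cross-terms: 1, -5, 0, 7  ⇒  Σ = 3
Area = |Σ|/2 = 1.5.
Net area = 50 − 1.5 = 48.5.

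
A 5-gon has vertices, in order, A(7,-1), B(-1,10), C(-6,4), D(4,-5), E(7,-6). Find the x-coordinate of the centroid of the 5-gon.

121/111

Apply Gauss's area formula. First the cross-terms c_i = x_i·y_{i+1} − x_{i+1}·y_i:
  69, 56, 14, 11, 35  ⇒  2A = 185, A = 92.5.
Then Σ (x_i + x_{i+1})·c_i = 605, so x̄ = 605 / (6·92.5) = 121/111.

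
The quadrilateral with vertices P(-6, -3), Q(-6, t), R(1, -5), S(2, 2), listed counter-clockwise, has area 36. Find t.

The doubled signed area Σ (x_i y_{i+1} − x_{i+1} y_i) is linear in t.
With t=0 it equals 30; the coefficient of t is -7 (from the two edges through Q).
So -7·t + 30 = 2·36 = 72 ⇒ t = -6.

-6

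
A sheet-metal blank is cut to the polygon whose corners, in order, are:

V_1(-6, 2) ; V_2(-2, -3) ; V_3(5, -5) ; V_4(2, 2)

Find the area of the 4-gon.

Σ = (22) + (25) + (20) + (16) = 83
Area = |Σ|/2 = 41.5.

41.5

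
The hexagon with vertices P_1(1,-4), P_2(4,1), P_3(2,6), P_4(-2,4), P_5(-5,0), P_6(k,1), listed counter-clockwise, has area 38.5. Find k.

-1

The doubled signed area Σ (x_i y_{i+1} − x_{i+1} y_i) is linear in k.
With k=0 it equals 73; the coefficient of k is -4 (from the two edges through P_6).
So -4·k + 73 = 2·38.5 = 77 ⇒ k = -1.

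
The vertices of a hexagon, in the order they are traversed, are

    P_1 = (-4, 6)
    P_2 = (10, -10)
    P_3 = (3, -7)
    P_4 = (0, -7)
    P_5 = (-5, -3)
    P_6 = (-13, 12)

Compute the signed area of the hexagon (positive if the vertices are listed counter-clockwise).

P_1→P_2: (-4)(-10) − (10)(6) = -20
P_2→P_3: (10)(-7) − (3)(-10) = -40
P_3→P_4: (3)(-7) − (0)(-7) = -21
P_4→P_5: (0)(-3) − (-5)(-7) = -35
P_5→P_6: (-5)(12) − (-13)(-3) = -99
P_6→P_1: (-13)(6) − (-4)(12) = -30
Σ = -245
Signed area = Σ/2 = -122.5 (negative ⇒ clockwise traversal).

-122.5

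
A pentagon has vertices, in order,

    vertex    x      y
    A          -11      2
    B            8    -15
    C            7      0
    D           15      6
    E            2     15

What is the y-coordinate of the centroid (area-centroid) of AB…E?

227/113

Apply the surveyor's formula. First the cross-terms c_i = x_i·y_{i+1} − x_{i+1}·y_i:
  149, 105, 42, 213, 169  ⇒  2A = 678, A = 339.
Then Σ (y_i + y_{i+1})·c_i = 4086, so ȳ = 4086 / (6·339) = 227/113.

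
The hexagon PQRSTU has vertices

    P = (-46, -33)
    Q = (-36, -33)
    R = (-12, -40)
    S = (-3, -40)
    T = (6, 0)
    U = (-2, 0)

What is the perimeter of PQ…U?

|PQ| = √((10)² + (0)²) = √100 = 10
|QR| = √((24)² + (-7)²) = √625 = 25
|RS| = √((9)² + (0)²) = √81 = 9
|ST| = √((9)² + (40)²) = √1681 = 41
|TU| = √((-8)² + (0)²) = √64 = 8
|UP| = √((-44)² + (-33)²) = √3025 = 55
Perimeter = 10 + 25 + 9 + 41 + 8 + 55 = 148.

148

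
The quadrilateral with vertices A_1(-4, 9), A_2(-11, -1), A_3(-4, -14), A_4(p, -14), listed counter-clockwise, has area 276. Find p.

Write out the shoelace sum; only the two edges meeting at A_4 involve p:
2·Area = [((-4)·(-14) − p·(-14)) + (p·9 − (-4)·(-14))] + 253
       = 23·p + 253 = 552
⇒ p = 13.

13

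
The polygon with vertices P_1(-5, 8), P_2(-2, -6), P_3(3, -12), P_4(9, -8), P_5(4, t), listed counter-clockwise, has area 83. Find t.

-5

Write out the shoelace sum; only the two edges meeting at P_5 involve t:
2·Area = [(9·t − 4·(-8)) + (4·8 − (-5)·t)] + 172
       = 14·t + 236 = 166
⇒ t = -5.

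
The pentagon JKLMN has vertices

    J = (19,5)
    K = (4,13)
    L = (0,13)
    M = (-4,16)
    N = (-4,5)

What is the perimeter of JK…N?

|JK| = √((-15)² + (8)²) = √289 = 17
|KL| = √((-4)² + (0)²) = √16 = 4
|LM| = √((-4)² + (3)²) = √25 = 5
|MN| = √((0)² + (-11)²) = √121 = 11
|NJ| = √((23)² + (0)²) = √529 = 23
Perimeter = 17 + 4 + 5 + 11 + 23 = 60.

60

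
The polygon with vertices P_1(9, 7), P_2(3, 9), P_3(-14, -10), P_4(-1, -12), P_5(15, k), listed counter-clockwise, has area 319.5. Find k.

-4

The doubled signed area Σ (x_i y_{i+1} − x_{i+1} y_i) is linear in k.
With k=0 it equals 599; the coefficient of k is -10 (from the two edges through P_5).
So -10·k + 599 = 2·319.5 = 639 ⇒ k = -4.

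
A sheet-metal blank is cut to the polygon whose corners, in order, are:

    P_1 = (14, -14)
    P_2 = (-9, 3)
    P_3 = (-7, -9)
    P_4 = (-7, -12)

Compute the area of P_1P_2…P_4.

P_1→P_2: (14)(3) − (-9)(-14) = -84
P_2→P_3: (-9)(-9) − (-7)(3) = 102
P_3→P_4: (-7)(-12) − (-7)(-9) = 21
P_4→P_1: (-7)(-14) − (14)(-12) = 266
Σ = 305
Area = |Σ|/2 = 152.5.

152.5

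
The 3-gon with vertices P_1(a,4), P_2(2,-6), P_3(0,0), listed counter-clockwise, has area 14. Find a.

Write out the shoelace sum; only the two edges meeting at P_1 involve a:
2·Area = [(0·4 − a·0) + (a·(-6) − 2·4)] + 0
       = -6·a + -8 = 28
⇒ a = -6.

-6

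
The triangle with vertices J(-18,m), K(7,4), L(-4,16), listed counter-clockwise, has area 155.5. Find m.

3

Write out the shoelace sum; only the two edges meeting at J involve m:
2·Area = [((-4)·m − (-18)·16) + ((-18)·4 − 7·m)] + 128
       = -11·m + 344 = 311
⇒ m = 3.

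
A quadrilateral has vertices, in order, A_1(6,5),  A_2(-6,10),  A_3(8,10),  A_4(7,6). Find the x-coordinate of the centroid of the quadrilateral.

Apply the shoelace (surveyor's) formula. First the cross-terms c_i = x_i·y_{i+1} − x_{i+1}·y_i:
  90, -140, -22, -1  ⇒  2A = -73, A = -36.5.
Then Σ (x_i + x_{i+1})·c_i = -623, so x̄ = -623 / (6·(-36.5)) = 623/219.

623/219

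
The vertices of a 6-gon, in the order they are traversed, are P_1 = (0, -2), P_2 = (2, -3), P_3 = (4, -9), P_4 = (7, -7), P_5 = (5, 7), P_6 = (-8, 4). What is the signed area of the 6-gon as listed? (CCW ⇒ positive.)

104.5

Apply the shoelace formula: 2A = Σ (x_i·y_{i+1} − x_{i+1}·y_i), indices taken mod 6.
Cross-terms: 4, -6, 35, 84, 76, 16  ⇒  Σ = 209
Signed area = Σ/2 = 104.5 (positive ⇒ counter-clockwise traversal).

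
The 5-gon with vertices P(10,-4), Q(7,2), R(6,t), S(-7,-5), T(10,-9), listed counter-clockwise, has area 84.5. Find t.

Write out the shoelace sum; only the two edges meeting at R involve t:
2·Area = [(7·t − 6·2) + (6·(-5) − (-7)·t)] + 211
       = 14·t + 169 = 169
⇒ t = 0.

0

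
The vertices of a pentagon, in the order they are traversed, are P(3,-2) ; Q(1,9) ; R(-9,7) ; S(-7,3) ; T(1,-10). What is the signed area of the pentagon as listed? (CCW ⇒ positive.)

P→Q: (3)(9) − (1)(-2) = 29
Q→R: (1)(7) − (-9)(9) = 88
R→S: (-9)(3) − (-7)(7) = 22
S→T: (-7)(-10) − (1)(3) = 67
T→P: (1)(-2) − (3)(-10) = 28
Σ = 234
Signed area = Σ/2 = 117 (positive ⇒ counter-clockwise traversal).

117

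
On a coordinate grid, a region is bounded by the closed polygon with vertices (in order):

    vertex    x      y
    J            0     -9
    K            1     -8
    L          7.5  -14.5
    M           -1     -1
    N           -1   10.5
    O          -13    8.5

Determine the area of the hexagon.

Apply Gauss's area formula: 2A = Σ (x_i·y_{i+1} − x_{i+1}·y_i), indices taken mod 6.
Σ = (9) + (45.5) + (-22) + (-11.5) + (128) + (117) = 266
Area = |Σ|/2 = 133.

133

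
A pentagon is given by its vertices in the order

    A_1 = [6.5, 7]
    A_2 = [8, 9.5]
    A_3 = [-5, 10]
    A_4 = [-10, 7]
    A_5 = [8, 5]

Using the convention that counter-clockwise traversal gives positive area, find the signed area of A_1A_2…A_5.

57.875

Σ = (5.75) + (127.5) + (65) + (-106) + (23.5) = 115.75
Signed area = Σ/2 = 57.875 (positive ⇒ counter-clockwise traversal).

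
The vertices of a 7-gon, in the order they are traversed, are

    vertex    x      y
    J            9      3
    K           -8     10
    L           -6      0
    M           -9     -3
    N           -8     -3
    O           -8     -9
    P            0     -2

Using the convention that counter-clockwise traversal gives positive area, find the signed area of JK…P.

138.5

Cross-terms: 114, 60, 18, 3, 48, 16, 18  ⇒  Σ = 277
Signed area = Σ/2 = 138.5 (positive ⇒ counter-clockwise traversal).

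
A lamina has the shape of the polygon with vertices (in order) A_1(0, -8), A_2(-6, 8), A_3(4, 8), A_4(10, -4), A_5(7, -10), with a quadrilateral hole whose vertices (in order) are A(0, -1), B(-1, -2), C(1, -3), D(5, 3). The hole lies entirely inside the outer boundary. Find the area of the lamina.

167.5

Outer boundary:
Apply the shoelace (surveyor's) formula: 2A = Σ (x_i·y_{i+1} − x_{i+1}·y_i), indices taken mod 5.
Σ = (-48) + (-80) + (-96) + (-72) + (-56) = -352
Area = |Σ|/2 = 176.
Hole:
Apply the surveyor's formula: 2A = Σ (x_i·y_{i+1} − x_{i+1}·y_i), indices taken mod 4.
A→B: (0)(-2) − (-1)(-1) = -1
B→C: (-1)(-3) − (1)(-2) = 5
C→D: (1)(3) − (5)(-3) = 18
D→A: (5)(-1) − (0)(3) = -5
Σ = 17
Area = |Σ|/2 = 8.5.
Net area = 176 − 8.5 = 167.5.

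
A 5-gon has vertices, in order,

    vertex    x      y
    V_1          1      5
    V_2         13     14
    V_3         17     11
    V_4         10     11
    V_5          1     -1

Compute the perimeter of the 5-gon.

|V_1V_2| = √((12)² + (9)²) = √225 = 15
|V_2V_3| = √((4)² + (-3)²) = √25 = 5
|V_3V_4| = √((-7)² + (0)²) = √49 = 7
|V_4V_5| = √((-9)² + (-12)²) = √225 = 15
|V_5V_1| = √((0)² + (6)²) = √36 = 6
Perimeter = 15 + 5 + 7 + 15 + 6 = 48.

48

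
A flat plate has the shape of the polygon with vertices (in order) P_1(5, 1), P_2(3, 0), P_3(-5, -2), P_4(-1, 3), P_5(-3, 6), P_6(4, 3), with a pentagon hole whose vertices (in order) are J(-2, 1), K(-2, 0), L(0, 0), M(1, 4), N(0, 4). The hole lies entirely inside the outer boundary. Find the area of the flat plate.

Outer boundary:
Σ = (-3) + (-6) + (-17) + (3) + (-33) + (-11) = -67
Area = |Σ|/2 = 33.5.
Hole:
Σ = (2) + (0) + (0) + (4) + (8) = 14
Area = |Σ|/2 = 7.
Net area = 33.5 − 7 = 26.5.

26.5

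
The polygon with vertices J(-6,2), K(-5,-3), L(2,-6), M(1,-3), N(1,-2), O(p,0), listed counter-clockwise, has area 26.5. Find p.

-3

The doubled signed area Σ (x_i y_{i+1} − x_{i+1} y_i) is linear in p.
With p=0 it equals 65; the coefficient of p is 4 (from the two edges through O).
So 4·p + 65 = 2·26.5 = 53 ⇒ p = -3.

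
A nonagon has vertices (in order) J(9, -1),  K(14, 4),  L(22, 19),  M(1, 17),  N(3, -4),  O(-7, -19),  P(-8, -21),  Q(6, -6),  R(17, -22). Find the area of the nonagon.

381.5

Σ = (50) + (178) + (355) + (-55) + (-85) + (-5) + (174) + (-30) + (181) = 763
Area = |Σ|/2 = 381.5.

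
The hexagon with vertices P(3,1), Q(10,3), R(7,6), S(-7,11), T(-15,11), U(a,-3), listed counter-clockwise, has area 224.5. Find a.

Write out the shoelace sum; only the two edges meeting at U involve a:
2·Area = [((-15)·(-3) − a·11) + (a·1 − 3·(-3))] + 245
       = -10·a + 299 = 449
⇒ a = -15.

-15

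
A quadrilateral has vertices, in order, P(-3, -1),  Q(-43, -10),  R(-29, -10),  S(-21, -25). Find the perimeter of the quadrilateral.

|PQ| = √((-40)² + (-9)²) = √1681 = 41
|QR| = √((14)² + (0)²) = √196 = 14
|RS| = √((8)² + (-15)²) = √289 = 17
|SP| = √((18)² + (24)²) = √900 = 30
Perimeter = 41 + 14 + 17 + 30 = 102.

102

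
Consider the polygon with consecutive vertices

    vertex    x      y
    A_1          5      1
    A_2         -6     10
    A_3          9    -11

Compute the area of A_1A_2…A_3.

Apply the shoelace (surveyor's) formula: 2A = Σ (x_i·y_{i+1} − x_{i+1}·y_i), indices taken mod 3.
A_1→A_2: (5)(10) − (-6)(1) = 56
A_2→A_3: (-6)(-11) − (9)(10) = -24
A_3→A_1: (9)(1) − (5)(-11) = 64
Σ = 96
Area = |Σ|/2 = 48.

48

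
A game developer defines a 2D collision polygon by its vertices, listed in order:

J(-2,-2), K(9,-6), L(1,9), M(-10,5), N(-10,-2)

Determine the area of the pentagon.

149

Apply the surveyor's formula: 2A = Σ (x_i·y_{i+1} − x_{i+1}·y_i), indices taken mod 5.
Σ = (30) + (87) + (95) + (70) + (16) = 298
Area = |Σ|/2 = 149.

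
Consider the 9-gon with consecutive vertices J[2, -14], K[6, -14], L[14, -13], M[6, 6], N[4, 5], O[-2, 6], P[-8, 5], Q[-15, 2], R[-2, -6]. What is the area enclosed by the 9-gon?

Apply the surveyor's formula: 2A = Σ (x_i·y_{i+1} − x_{i+1}·y_i), indices taken mod 9.
J→K: (2)(-14) − (6)(-14) = 56
K→L: (6)(-13) − (14)(-14) = 118
L→M: (14)(6) − (6)(-13) = 162
M→N: (6)(5) − (4)(6) = 6
N→O: (4)(6) − (-2)(5) = 34
O→P: (-2)(5) − (-8)(6) = 38
P→Q: (-8)(2) − (-15)(5) = 59
Q→R: (-15)(-6) − (-2)(2) = 94
R→J: (-2)(-14) − (2)(-6) = 40
Σ = 607
Area = |Σ|/2 = 303.5.

303.5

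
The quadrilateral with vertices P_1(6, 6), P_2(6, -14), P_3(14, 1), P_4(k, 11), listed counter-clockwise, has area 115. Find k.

12

The doubled signed area Σ (x_i y_{i+1} − x_{i+1} y_i) is linear in k.
With k=0 it equals 170; the coefficient of k is 5 (from the two edges through P_4).
So 5·k + 170 = 2·115 = 230 ⇒ k = 12.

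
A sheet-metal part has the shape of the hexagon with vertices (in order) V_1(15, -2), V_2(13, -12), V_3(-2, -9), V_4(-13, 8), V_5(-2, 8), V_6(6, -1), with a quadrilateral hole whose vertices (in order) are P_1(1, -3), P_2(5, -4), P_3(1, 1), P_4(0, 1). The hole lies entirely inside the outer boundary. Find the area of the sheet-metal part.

269.5

Outer boundary:
Apply the shoelace formula: 2A = Σ (x_i·y_{i+1} − x_{i+1}·y_i), indices taken mod 6.
Σ = (-154) + (-141) + (-133) + (-88) + (-46) + (3) = -559
Area = |Σ|/2 = 279.5.
Hole:
Apply the shoelace (surveyor's) formula: 2A = Σ (x_i·y_{i+1} − x_{i+1}·y_i), indices taken mod 4.
P_1→P_2: (1)(-4) − (5)(-3) = 11
P_2→P_3: (5)(1) − (1)(-4) = 9
P_3→P_4: (1)(1) − (0)(1) = 1
P_4→P_1: (0)(-3) − (1)(1) = -1
Σ = 20
Area = |Σ|/2 = 10.
Net area = 279.5 − 10 = 269.5.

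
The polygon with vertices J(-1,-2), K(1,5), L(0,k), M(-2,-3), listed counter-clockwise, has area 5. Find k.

4

Write out the shoelace sum; only the two edges meeting at L involve k:
2·Area = [(1·k − 0·5) + (0·(-3) − (-2)·k)] + -2
       = 3·k + -2 = 10
⇒ k = 4.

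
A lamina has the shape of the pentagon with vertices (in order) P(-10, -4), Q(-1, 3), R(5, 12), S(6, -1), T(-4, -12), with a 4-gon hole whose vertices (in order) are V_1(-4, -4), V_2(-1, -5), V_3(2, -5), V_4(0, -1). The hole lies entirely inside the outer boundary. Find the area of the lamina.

146.5

Outer boundary:
Apply the shoelace formula: 2A = Σ (x_i·y_{i+1} − x_{i+1}·y_i), indices taken mod 5.
Cross-terms: -34, -27, -77, -76, -104  ⇒  Σ = -318
Area = |Σ|/2 = 159.
Hole:
Apply Gauss's area formula: 2A = Σ (x_i·y_{i+1} − x_{i+1}·y_i), indices taken mod 4.
Cross-terms: 16, 15, -2, -4  ⇒  Σ = 25
Area = |Σ|/2 = 12.5.
Net area = 159 − 12.5 = 146.5.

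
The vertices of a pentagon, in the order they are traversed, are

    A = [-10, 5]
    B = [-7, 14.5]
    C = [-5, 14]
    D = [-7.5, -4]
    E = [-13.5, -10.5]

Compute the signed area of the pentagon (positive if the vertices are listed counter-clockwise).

-79.125

Apply the shoelace (surveyor's) formula: 2A = Σ (x_i·y_{i+1} − x_{i+1}·y_i), indices taken mod 5.
Σ = (-110) + (-25.5) + (125) + (24.75) + (-172.5) = -158.25
Signed area = Σ/2 = -79.125 (negative ⇒ clockwise traversal).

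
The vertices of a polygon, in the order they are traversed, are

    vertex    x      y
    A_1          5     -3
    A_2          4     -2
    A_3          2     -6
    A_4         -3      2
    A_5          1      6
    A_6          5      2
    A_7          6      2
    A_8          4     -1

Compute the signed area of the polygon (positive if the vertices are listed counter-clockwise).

-51.5

Apply Gauss's area formula: 2A = Σ (x_i·y_{i+1} − x_{i+1}·y_i), indices taken mod 8.
Σ = (2) + (-20) + (-14) + (-20) + (-28) + (-2) + (-14) + (-7) = -103
Signed area = Σ/2 = -51.5 (negative ⇒ clockwise traversal).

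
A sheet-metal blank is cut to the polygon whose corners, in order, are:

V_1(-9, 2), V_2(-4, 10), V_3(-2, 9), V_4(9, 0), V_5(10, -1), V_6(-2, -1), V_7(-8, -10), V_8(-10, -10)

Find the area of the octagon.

Apply the surveyor's formula: 2A = Σ (x_i·y_{i+1} − x_{i+1}·y_i), indices taken mod 8.
Σ = (-82) + (-16) + (-81) + (-9) + (-12) + (12) + (-20) + (-110) = -318
Area = |Σ|/2 = 159.

159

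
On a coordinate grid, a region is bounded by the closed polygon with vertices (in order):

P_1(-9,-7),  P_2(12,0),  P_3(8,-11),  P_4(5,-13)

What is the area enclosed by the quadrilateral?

Cross-terms: 84, -132, -49, -152  ⇒  Σ = -249
Area = |Σ|/2 = 124.5.

124.5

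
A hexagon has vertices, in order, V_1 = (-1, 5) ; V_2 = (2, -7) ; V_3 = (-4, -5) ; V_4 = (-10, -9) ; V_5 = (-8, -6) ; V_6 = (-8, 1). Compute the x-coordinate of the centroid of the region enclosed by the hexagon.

-866/243

Apply the surveyor's formula. First the cross-terms c_i = x_i·y_{i+1} − x_{i+1}·y_i:
  -3, -38, -14, -12, -56, -39  ⇒  2A = -162, A = -81.
Then Σ (x_i + x_{i+1})·c_i = 1732, so x̄ = 1732 / (6·(-81)) = -866/243.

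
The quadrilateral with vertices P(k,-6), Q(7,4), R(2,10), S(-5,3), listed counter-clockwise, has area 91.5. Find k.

-7

Write out the shoelace sum; only the two edges meeting at P involve k:
2·Area = [((-5)·(-6) − k·3) + (k·4 − 7·(-6))] + 118
       = 1·k + 190 = 183
⇒ k = -7.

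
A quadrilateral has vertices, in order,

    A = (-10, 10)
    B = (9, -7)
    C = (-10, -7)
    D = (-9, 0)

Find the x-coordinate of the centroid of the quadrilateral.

-10/3

Apply the shoelace (surveyor's) formula. First the cross-terms c_i = x_i·y_{i+1} − x_{i+1}·y_i:
  -20, -133, -63, -90  ⇒  2A = -306, A = -153.
Then Σ (x_i + x_{i+1})·c_i = 3060, so x̄ = 3060 / (6·(-153)) = -10/3.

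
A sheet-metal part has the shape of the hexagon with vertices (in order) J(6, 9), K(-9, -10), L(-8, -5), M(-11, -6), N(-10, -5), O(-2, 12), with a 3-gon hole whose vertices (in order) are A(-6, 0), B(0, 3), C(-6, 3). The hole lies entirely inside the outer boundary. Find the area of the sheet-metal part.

Outer boundary:
Apply the shoelace formula: 2A = Σ (x_i·y_{i+1} − x_{i+1}·y_i), indices taken mod 6.
J→K: (6)(-10) − (-9)(9) = 21
K→L: (-9)(-5) − (-8)(-10) = -35
L→M: (-8)(-6) − (-11)(-5) = -7
M→N: (-11)(-5) − (-10)(-6) = -5
N→O: (-10)(12) − (-2)(-5) = -130
O→J: (-2)(9) − (6)(12) = -90
Σ = -246
Area = |Σ|/2 = 123.
Hole:
Cross-terms: -18, 18, 18  ⇒  Σ = 18
Area = |Σ|/2 = 9.
Net area = 123 − 9 = 114.

114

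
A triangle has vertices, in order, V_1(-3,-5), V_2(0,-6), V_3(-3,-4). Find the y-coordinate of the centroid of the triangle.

-5

Apply Gauss's area formula. First the cross-terms c_i = x_i·y_{i+1} − x_{i+1}·y_i:
  18, -18, 3  ⇒  2A = 3, A = 1.5.
Then Σ (y_i + y_{i+1})·c_i = -45, so ȳ = -45 / (6·1.5) = -5.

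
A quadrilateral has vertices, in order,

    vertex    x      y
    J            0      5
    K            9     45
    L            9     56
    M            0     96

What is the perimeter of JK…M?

|JK| = √((9)² + (40)²) = √1681 = 41
|KL| = √((0)² + (11)²) = √121 = 11
|LM| = √((-9)² + (40)²) = √1681 = 41
|MJ| = √((0)² + (-91)²) = √8281 = 91
Perimeter = 41 + 11 + 41 + 91 = 184.

184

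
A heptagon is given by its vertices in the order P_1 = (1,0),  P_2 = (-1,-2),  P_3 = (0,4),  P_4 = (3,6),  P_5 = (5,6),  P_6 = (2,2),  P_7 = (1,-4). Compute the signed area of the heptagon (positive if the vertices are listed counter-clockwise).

Σ = (-2) + (-4) + (-12) + (-12) + (-2) + (-10) + (4) = -38
Signed area = Σ/2 = -19 (negative ⇒ clockwise traversal).

-19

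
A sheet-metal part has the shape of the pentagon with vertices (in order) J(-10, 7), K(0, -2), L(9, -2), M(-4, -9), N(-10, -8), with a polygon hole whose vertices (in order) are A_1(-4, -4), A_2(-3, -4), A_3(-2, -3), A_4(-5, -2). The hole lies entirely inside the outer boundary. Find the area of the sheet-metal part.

Outer boundary:
Apply Gauss's area formula: 2A = Σ (x_i·y_{i+1} − x_{i+1}·y_i), indices taken mod 5.
Σ = (20) + (18) + (-89) + (-58) + (-150) = -259
Area = |Σ|/2 = 129.5.
Hole:
Apply the shoelace formula: 2A = Σ (x_i·y_{i+1} − x_{i+1}·y_i), indices taken mod 4.
Cross-terms: 4, 1, -11, 12  ⇒  Σ = 6
Area = |Σ|/2 = 3.
Net area = 129.5 − 3 = 126.5.

126.5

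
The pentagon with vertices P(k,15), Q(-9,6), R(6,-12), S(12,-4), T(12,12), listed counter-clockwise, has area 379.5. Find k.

The doubled signed area Σ (x_i y_{i+1} − x_{i+1} y_i) is linear in k.
With k=0 it equals 699; the coefficient of k is -6 (from the two edges through P).
So -6·k + 699 = 2·379.5 = 759 ⇒ k = -10.

-10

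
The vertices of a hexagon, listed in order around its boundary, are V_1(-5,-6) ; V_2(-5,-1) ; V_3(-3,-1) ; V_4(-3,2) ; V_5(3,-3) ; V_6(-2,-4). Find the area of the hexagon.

Cross-terms: -25, 2, -9, 3, -18, -8  ⇒  Σ = -55
Area = |Σ|/2 = 27.5.

27.5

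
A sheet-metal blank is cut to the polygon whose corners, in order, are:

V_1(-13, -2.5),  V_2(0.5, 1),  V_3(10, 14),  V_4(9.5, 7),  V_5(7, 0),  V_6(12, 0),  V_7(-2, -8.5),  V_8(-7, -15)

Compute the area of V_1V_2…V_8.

217.875

V_1→V_2: (-13)(1) − (0.5)(-2.5) = -11.75
V_2→V_3: (0.5)(14) − (10)(1) = -3
V_3→V_4: (10)(7) − (9.5)(14) = -63
V_4→V_5: (9.5)(0) − (7)(7) = -49
V_5→V_6: (7)(0) − (12)(0) = 0
V_6→V_7: (12)(-8.5) − (-2)(0) = -102
V_7→V_8: (-2)(-15) − (-7)(-8.5) = -29.5
V_8→V_1: (-7)(-2.5) − (-13)(-15) = -177.5
Σ = -435.75
Area = |Σ|/2 = 217.875.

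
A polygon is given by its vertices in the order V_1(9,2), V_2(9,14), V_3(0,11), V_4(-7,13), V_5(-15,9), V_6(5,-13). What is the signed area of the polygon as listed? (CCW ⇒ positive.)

346.5

Σ = (108) + (99) + (77) + (132) + (150) + (127) = 693
Signed area = Σ/2 = 346.5 (positive ⇒ counter-clockwise traversal).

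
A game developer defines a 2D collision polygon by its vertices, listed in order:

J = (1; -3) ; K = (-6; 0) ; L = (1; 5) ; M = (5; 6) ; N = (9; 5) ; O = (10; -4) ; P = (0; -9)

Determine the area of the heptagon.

131.5

Apply the surveyor's formula: 2A = Σ (x_i·y_{i+1} − x_{i+1}·y_i), indices taken mod 7.
J→K: (1)(0) − (-6)(-3) = -18
K→L: (-6)(5) − (1)(0) = -30
L→M: (1)(6) − (5)(5) = -19
M→N: (5)(5) − (9)(6) = -29
N→O: (9)(-4) − (10)(5) = -86
O→P: (10)(-9) − (0)(-4) = -90
P→J: (0)(-3) − (1)(-9) = 9
Σ = -263
Area = |Σ|/2 = 131.5.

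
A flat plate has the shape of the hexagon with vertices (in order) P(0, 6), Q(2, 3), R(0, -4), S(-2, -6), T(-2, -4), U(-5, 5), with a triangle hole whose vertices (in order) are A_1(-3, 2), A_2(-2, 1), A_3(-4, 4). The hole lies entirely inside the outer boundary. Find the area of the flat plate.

45.5

Outer boundary:
Cross-terms: -12, -8, -8, -4, -30, -30  ⇒  Σ = -92
Area = |Σ|/2 = 46.
Hole:
Apply Gauss's area formula: 2A = Σ (x_i·y_{i+1} − x_{i+1}·y_i), indices taken mod 3.
Σ = (1) + (-4) + (4) = 1
Area = |Σ|/2 = 0.5.
Net area = 46 − 0.5 = 45.5.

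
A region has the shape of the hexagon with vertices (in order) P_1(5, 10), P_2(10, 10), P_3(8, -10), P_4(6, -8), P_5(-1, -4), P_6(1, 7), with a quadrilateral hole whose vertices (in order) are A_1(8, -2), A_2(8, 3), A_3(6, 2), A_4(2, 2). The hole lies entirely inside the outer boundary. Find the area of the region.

134

Outer boundary:
Apply the shoelace (surveyor's) formula: 2A = Σ (x_i·y_{i+1} − x_{i+1}·y_i), indices taken mod 6.
Σ = (-50) + (-180) + (-4) + (-32) + (-3) + (-25) = -294
Area = |Σ|/2 = 147.
Hole:
Cross-terms: 40, -2, 8, -20  ⇒  Σ = 26
Area = |Σ|/2 = 13.
Net area = 147 − 13 = 134.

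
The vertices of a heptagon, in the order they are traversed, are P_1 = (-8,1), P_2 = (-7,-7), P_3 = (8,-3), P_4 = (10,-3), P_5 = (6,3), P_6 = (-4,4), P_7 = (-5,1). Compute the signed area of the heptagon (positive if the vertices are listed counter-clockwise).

124.5

Apply Gauss's area formula: 2A = Σ (x_i·y_{i+1} − x_{i+1}·y_i), indices taken mod 7.
Σ = (63) + (77) + (6) + (48) + (36) + (16) + (3) = 249
Signed area = Σ/2 = 124.5 (positive ⇒ counter-clockwise traversal).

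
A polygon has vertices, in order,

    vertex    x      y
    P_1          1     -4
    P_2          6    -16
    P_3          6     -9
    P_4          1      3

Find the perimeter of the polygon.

|P_1P_2| = √((5)² + (-12)²) = √169 = 13
|P_2P_3| = √((0)² + (7)²) = √49 = 7
|P_3P_4| = √((-5)² + (12)²) = √169 = 13
|P_4P_1| = √((0)² + (-7)²) = √49 = 7
Perimeter = 13 + 7 + 13 + 7 = 40.

40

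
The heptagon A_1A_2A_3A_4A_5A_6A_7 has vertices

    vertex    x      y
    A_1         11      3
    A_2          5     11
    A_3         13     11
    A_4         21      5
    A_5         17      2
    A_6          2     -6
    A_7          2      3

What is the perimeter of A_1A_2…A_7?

|A_1A_2| = √((-6)² + (8)²) = √100 = 10
|A_2A_3| = √((8)² + (0)²) = √64 = 8
|A_3A_4| = √((8)² + (-6)²) = √100 = 10
|A_4A_5| = √((-4)² + (-3)²) = √25 = 5
|A_5A_6| = √((-15)² + (-8)²) = √289 = 17
|A_6A_7| = √((0)² + (9)²) = √81 = 9
|A_7A_1| = √((9)² + (0)²) = √81 = 9
Perimeter = 10 + 8 + 10 + 5 + 17 + 9 + 9 = 68.

68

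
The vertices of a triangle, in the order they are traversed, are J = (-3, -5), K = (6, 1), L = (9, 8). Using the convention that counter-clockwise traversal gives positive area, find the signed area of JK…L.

22.5

Apply the shoelace (surveyor's) formula: 2A = Σ (x_i·y_{i+1} − x_{i+1}·y_i), indices taken mod 3.
Σ = (27) + (39) + (-21) = 45
Signed area = Σ/2 = 22.5 (positive ⇒ counter-clockwise traversal).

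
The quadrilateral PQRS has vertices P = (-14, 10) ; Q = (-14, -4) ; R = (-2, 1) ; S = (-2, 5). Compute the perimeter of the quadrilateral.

|PQ| = √((0)² + (-14)²) = √196 = 14
|QR| = √((12)² + (5)²) = √169 = 13
|RS| = √((0)² + (4)²) = √16 = 4
|SP| = √((-12)² + (5)²) = √169 = 13
Perimeter = 14 + 13 + 4 + 13 = 44.

44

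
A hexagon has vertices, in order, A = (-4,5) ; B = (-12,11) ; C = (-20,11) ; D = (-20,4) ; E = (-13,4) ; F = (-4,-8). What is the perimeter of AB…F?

60

|AB| = √((-8)² + (6)²) = √100 = 10
|BC| = √((-8)² + (0)²) = √64 = 8
|CD| = √((0)² + (-7)²) = √49 = 7
|DE| = √((7)² + (0)²) = √49 = 7
|EF| = √((9)² + (-12)²) = √225 = 15
|FA| = √((0)² + (13)²) = √169 = 13
Perimeter = 10 + 8 + 7 + 7 + 15 + 13 = 60.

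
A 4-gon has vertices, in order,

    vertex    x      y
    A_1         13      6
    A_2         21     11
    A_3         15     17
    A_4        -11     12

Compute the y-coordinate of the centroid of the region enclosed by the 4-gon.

684/59

Apply the shoelace formula. First the cross-terms c_i = x_i·y_{i+1} − x_{i+1}·y_i:
  17, 192, 367, -222  ⇒  2A = 354, A = 177.
Then Σ (y_i + y_{i+1})·c_i = 12312, so ȳ = 12312 / (6·177) = 684/59.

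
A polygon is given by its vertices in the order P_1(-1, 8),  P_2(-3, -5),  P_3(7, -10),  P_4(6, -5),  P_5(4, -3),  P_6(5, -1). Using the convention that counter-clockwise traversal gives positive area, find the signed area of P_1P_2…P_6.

Σ = (29) + (65) + (25) + (2) + (11) + (39) = 171
Signed area = Σ/2 = 85.5 (positive ⇒ counter-clockwise traversal).

85.5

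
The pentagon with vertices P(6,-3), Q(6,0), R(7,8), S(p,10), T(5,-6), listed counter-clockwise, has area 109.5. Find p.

The doubled signed area Σ (x_i y_{i+1} − x_{i+1} y_i) is linear in p.
With p=0 it equals 107; the coefficient of p is -14 (from the two edges through S).
So -14·p + 107 = 2·109.5 = 219 ⇒ p = -8.

-8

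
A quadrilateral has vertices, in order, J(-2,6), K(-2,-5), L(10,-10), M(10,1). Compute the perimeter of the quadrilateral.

|JK| = √((0)² + (-11)²) = √121 = 11
|KL| = √((12)² + (-5)²) = √169 = 13
|LM| = √((0)² + (11)²) = √121 = 11
|MJ| = √((-12)² + (5)²) = √169 = 13
Perimeter = 11 + 13 + 11 + 13 = 48.

48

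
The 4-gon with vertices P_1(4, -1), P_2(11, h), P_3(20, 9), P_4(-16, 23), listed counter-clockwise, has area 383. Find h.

-8

Write out the shoelace sum; only the two edges meeting at P_2 involve h:
2·Area = [(4·h − 11·(-1)) + (11·9 − 20·h)] + 528
       = -16·h + 638 = 766
⇒ h = -8.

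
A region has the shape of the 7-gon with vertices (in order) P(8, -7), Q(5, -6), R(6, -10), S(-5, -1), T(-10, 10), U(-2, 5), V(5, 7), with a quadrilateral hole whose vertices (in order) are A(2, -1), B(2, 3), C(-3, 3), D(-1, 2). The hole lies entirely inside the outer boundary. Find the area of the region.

143

Outer boundary:
Apply the shoelace (surveyor's) formula: 2A = Σ (x_i·y_{i+1} − x_{i+1}·y_i), indices taken mod 7.
Σ = (-13) + (-14) + (-56) + (-60) + (-30) + (-39) + (-91) = -303
Area = |Σ|/2 = 151.5.
Hole:
Apply the surveyor's formula: 2A = Σ (x_i·y_{i+1} − x_{i+1}·y_i), indices taken mod 4.
Cross-terms: 8, 15, -3, -3  ⇒  Σ = 17
Area = |Σ|/2 = 8.5.
Net area = 151.5 − 8.5 = 143.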